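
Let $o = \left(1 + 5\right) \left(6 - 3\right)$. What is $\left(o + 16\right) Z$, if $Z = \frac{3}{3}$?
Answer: $34$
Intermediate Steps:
$Z = 1$ ($Z = 3 \cdot \frac{1}{3} = 1$)
$o = 18$ ($o = 6 \cdot 3 = 18$)
$\left(o + 16\right) Z = \left(18 + 16\right) 1 = 34 \cdot 1 = 34$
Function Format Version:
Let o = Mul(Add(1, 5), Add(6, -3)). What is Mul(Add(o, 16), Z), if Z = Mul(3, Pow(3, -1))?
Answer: 34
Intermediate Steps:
Z = 1 (Z = Mul(3, Rational(1, 3)) = 1)
o = 18 (o = Mul(6, 3) = 18)
Mul(Add(o, 16), Z) = Mul(Add(18, 16), 1) = Mul(34, 1) = 34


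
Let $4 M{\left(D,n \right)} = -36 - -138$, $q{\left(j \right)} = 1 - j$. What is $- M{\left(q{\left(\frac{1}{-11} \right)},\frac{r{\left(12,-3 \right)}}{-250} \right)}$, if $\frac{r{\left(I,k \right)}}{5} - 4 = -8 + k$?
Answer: $- \frac{51}{2} \approx -25.5$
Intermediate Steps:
$r{\left(I,k \right)} = -20 + 5 k$ ($r{\left(I,k \right)} = 20 + 5 \left(-8 + k\right) = 20 + \left(-40 + 5 k\right) = -20 + 5 k$)
$M{\left(D,n \right)} = \frac{51}{2}$ ($M{\left(D,n \right)} = \frac{-36 - -138}{4} = \frac{-36 + 138}{4} = \frac{1}{4} \cdot 102 = \frac{51}{2}$)
$- M{\left(q{\left(\frac{1}{-11} \right)},\frac{r{\left(12,-3 \right)}}{-250} \right)} = \left(-1\right) \frac{51}{2} = - \frac{51}{2}$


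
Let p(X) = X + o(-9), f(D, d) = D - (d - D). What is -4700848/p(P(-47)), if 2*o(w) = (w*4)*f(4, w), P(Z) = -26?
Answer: 1175212/83 ≈ 14159.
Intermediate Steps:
f(D, d) = -d + 2*D (f(D, d) = D + (D - d) = -d + 2*D)
o(w) = 2*w*(8 - w) (o(w) = ((w*4)*(-w + 2*4))/2 = ((4*w)*(-w + 8))/2 = ((4*w)*(8 - w))/2 = (4*w*(8 - w))/2 = 2*w*(8 - w))
p(X) = -306 + X (p(X) = X + 2*(-9)*(8 - 1*(-9)) = X + 2*(-9)*(8 + 9) = X + 2*(-9)*17 = X - 306 = -306 + X)
-4700848/p(P(-47)) = -4700848/(-306 - 26) = -4700848/(-332) = -4700848*(-1/332) = 1175212/83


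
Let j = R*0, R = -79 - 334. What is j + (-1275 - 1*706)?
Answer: -1981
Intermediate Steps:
R = -413
j = 0 (j = -413*0 = 0)
j + (-1275 - 1*706) = 0 + (-1275 - 1*706) = 0 + (-1275 - 706) = 0 - 1981 = -1981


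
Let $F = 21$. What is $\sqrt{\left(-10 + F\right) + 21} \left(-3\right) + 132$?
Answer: $132 - 12 \sqrt{2} \approx 115.03$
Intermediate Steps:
$\sqrt{\left(-10 + F\right) + 21} \left(-3\right) + 132 = \sqrt{\left(-10 + 21\right) + 21} \left(-3\right) + 132 = \sqrt{11 + 21} \left(-3\right) + 132 = \sqrt{32} \left(-3\right) + 132 = 4 \sqrt{2} \left(-3\right) + 132 = - 12 \sqrt{2} + 132 = 132 - 12 \sqrt{2}$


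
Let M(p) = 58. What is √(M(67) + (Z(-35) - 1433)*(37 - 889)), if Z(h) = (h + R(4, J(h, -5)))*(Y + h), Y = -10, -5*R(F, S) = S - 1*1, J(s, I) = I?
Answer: I*√74918 ≈ 273.71*I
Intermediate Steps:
R(F, S) = ⅕ - S/5 (R(F, S) = -(S - 1*1)/5 = -(S - 1)/5 = -(-1 + S)/5 = ⅕ - S/5)
Z(h) = (-10 + h)*(6/5 + h) (Z(h) = (h + (⅕ - ⅕*(-5)))*(-10 + h) = (h + (⅕ + 1))*(-10 + h) = (h + 6/5)*(-10 + h) = (6/5 + h)*(-10 + h) = (-10 + h)*(6/5 + h))
√(M(67) + (Z(-35) - 1433)*(37 - 889)) = √(58 + ((-12 + (-35)² - 44/5*(-35)) - 1433)*(37 - 889)) = √(58 + ((-12 + 1225 + 308) - 1433)*(-852)) = √(58 + (1521 - 1433)*(-852)) = √(58 + 88*(-852)) = √(58 - 74976) = √(-74918) = I*√74918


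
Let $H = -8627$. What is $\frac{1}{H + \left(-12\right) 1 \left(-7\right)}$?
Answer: $- \frac{1}{8543} \approx -0.00011705$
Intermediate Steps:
$\frac{1}{H + \left(-12\right) 1 \left(-7\right)} = \frac{1}{-8627 + \left(-12\right) 1 \left(-7\right)} = \frac{1}{-8627 - -84} = \frac{1}{-8627 + 84} = \frac{1}{-8543} = - \frac{1}{8543}$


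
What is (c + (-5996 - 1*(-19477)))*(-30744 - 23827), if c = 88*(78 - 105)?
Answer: -606010955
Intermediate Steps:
c = -2376 (c = 88*(-27) = -2376)
(c + (-5996 - 1*(-19477)))*(-30744 - 23827) = (-2376 + (-5996 - 1*(-19477)))*(-30744 - 23827) = (-2376 + (-5996 + 19477))*(-54571) = (-2376 + 13481)*(-54571) = 11105*(-54571) = -606010955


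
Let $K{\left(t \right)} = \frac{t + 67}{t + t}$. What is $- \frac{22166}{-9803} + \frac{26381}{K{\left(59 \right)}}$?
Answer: $\frac{15259560095}{617589} \approx 24708.0$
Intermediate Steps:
$K{\left(t \right)} = \frac{67 + t}{2 t}$
$- \frac{22166}{-9803} + \frac{26381}{K{\left(59 \right)}} = - \frac{22166}{-9803} + \frac{26381}{\frac{1}{2} \cdot \frac{1}{59} \left(67 + 59\right)} = \left(-22166\right) \left(- \frac{1}{9803}\right) + \frac{26381}{\frac{1}{2} \cdot \frac{1}{59} \cdot 126} = \frac{22166}{9803} + \frac{26381}{\frac{63}{59}} = \frac{22166}{9803} + 26381 \cdot \frac{59}{63} = \frac{22166}{9803} + \frac{1556479}{63} = \frac{15259560095}{617589}$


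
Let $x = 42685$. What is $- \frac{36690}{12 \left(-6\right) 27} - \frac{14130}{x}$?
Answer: $\frac{51288131}{2765988} \approx 18.542$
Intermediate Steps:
$- \frac{36690}{12 \left(-6\right) 27} - \frac{14130}{x} = - \frac{36690}{12 \left(-6\right) 27} - \frac{14130}{42685} = - \frac{36690}{\left(-72\right) 27} - \frac{2826}{8537} = - \frac{36690}{-1944} - \frac{2826}{8537} = \left(-36690\right) \left(- \frac{1}{1944}\right) - \frac{2826}{8537} = \frac{6115}{324} - \frac{2826}{8537} = \frac{51288131}{2765988}$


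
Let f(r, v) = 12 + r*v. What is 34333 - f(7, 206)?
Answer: 32879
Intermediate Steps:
34333 - f(7, 206) = 34333 - (12 + 7*206) = 34333 - (12 + 1442) = 34333 - 1*1454 = 34333 - 1454 = 32879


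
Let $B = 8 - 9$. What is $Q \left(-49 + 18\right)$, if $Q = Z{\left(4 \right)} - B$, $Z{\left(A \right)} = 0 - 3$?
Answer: $62$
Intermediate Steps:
$B = -1$ ($B = 8 - 9 = -1$)
$Z{\left(A \right)} = -3$ ($Z{\left(A \right)} = 0 - 3 = -3$)
$Q = -2$ ($Q = -3 - -1 = -3 + 1 = -2$)
$Q \left(-49 + 18\right) = - 2 \left(-49 + 18\right) = \left(-2\right) \left(-31\right) = 62$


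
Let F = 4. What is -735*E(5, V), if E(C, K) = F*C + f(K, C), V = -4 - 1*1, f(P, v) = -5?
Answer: -11025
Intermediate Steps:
V = -5 (V = -4 - 1 = -5)
E(C, K) = -5 + 4*C (E(C, K) = 4*C - 5 = -5 + 4*C)
-735*E(5, V) = -735*(-5 + 4*5) = -735*(-5 + 20) = -735*15 = -11025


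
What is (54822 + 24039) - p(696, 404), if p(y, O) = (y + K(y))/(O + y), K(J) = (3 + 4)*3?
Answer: 86746383/1100 ≈ 78860.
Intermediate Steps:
K(J) = 21 (K(J) = 7*3 = 21)
p(y, O) = (21 + y)/(O + y) (p(y, O) = (y + 21)/(O + y) = (21 + y)/(O + y))
(54822 + 24039) - p(696, 404) = (54822 + 24039) - (21 + 696)/(404 + 696) = 78861 - 717/1100 = 86746383/1100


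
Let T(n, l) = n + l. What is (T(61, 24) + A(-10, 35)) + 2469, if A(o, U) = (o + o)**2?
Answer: 2954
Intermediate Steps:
A(o, U) = 4*o**2 (A(o, U) = (2*o)**2 = 4*o**2)
T(n, l) = l + n
(T(61, 24) + A(-10, 35)) + 2469 = ((24 + 61) + 4*(-10)**2) + 2469 = (85 + 4*100) + 2469 = (85 + 400) + 2469 = 485 + 2469 = 2954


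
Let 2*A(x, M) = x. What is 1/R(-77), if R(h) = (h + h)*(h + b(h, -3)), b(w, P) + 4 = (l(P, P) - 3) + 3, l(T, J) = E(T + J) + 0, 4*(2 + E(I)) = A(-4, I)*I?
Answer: 1/12320 ≈ 8.1169e-5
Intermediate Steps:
A(x, M) = x/2
E(I) = -2 - I/2 (E(I) = -2 + (((½)*(-4))*I)/4 = -2 + (-2*I)/4 = -2 - I/2)
l(T, J) = -2 - J/2 - T/2 (l(T, J) = (-2 - (T + J)/2) + 0 = (-2 - (J + T)/2) + 0 = (-2 + (-J/2 - T/2)) + 0 = (-2 - J/2 - T/2) + 0 = -2 - J/2 - T/2)
b(w, P) = -6 - P (b(w, P) = -4 + (((-2 - P/2 - P/2) - 3) + 3) = -4 + (((-2 - P) - 3) + 3) = -4 + ((-5 - P) + 3) = -4 + (-2 - P) = -6 - P)
R(h) = 2*h*(-3 + h) (R(h) = (h + h)*(h + (-6 - 1*(-3))) = (2*h)*(h + (-6 + 3)) = (2*h)*(h - 3) = (2*h)*(-3 + h) = 2*h*(-3 + h))
1/R(-77) = 1/(2*(-77)*(-3 - 77)) = 1/(2*(-77)*(-80)) = 1/12320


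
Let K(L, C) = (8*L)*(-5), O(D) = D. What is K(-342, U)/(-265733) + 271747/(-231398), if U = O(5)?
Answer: -75377670191/61490084734 ≈ -1.2259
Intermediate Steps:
U = 5
K(L, C) = -40*L
K(-342, U)/(-265733) + 271747/(-231398) = -40*(-342)/(-265733) + 271747/(-231398) = 13680*(-1/265733) + 271747*(-1/231398) = -13680/265733 - 271747/231398 = -75377670191/61490084734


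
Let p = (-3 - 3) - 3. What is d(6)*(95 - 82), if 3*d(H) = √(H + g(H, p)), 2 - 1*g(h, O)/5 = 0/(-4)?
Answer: 52/3 ≈ 17.333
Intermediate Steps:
p = -9 (p = -6 - 3 = -9)
g(h, O) = 10 (g(h, O) = 10 - 0/(-4) = 10 - 0*(-1)/4 = 10 - 5*0 = 10 + 0 = 10)
d(H) = √(10 + H)/3 (d(H) = √(H + 10)/3 = √(10 + H)/3)
d(6)*(95 - 82) = (√(10 + 6)/3)*(95 - 82) = (√16/3)*13 = ((⅓)*4)*13 = (4/3)*13 = 52/3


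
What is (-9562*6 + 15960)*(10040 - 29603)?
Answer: 810142956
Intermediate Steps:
(-9562*6 + 15960)*(10040 - 29603) = (-57372 + 15960)*(-19563) = -41412*(-19563) = 810142956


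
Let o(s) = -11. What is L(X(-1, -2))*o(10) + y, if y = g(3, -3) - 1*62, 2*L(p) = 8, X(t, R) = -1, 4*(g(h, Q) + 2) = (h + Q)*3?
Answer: -108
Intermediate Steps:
g(h, Q) = -2 + 3*Q/4 + 3*h/4 (g(h, Q) = -2 + ((h + Q)*3)/4 = -2 + ((Q + h)*3)/4 = -2 + (3*Q + 3*h)/4 = -2 + (3*Q/4 + 3*h/4) = -2 + 3*Q/4 + 3*h/4)
L(p) = 4 (L(p) = (½)*8 = 4)
y = -64 (y = (-2 + (¾)*(-3) + (¾)*3) - 1*62 = (-2 - 9/4 + 9/4) - 62 = -2 - 62 = -64)
L(X(-1, -2))*o(10) + y = 4*(-11) - 64 = -44 - 64 = -108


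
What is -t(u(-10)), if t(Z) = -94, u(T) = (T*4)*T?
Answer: 94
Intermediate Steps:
u(T) = 4*T**2 (u(T) = (4*T)*T = 4*T**2)
-t(u(-10)) = -1*(-94) = 94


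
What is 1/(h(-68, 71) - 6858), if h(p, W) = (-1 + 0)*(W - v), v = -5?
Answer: -1/6934 ≈ -0.00014422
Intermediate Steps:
h(p, W) = -5 - W (h(p, W) = (-1 + 0)*(W - 1*(-5)) = -(W + 5) = -(5 + W) = -5 - W)
1/(h(-68, 71) - 6858) = 1/((-5 - 1*71) - 6858) = 1/((-5 - 71) - 6858) = 1/(-76 - 6858) = 1/(-6934) = -1/6934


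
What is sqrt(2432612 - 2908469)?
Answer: 3*I*sqrt(52873) ≈ 689.82*I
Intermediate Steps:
sqrt(2432612 - 2908469) = sqrt(-475857) = 3*I*sqrt(52873)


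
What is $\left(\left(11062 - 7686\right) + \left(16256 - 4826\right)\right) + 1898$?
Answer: $16704$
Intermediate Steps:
$\left(\left(11062 - 7686\right) + \left(16256 - 4826\right)\right) + 1898 = \left(3376 + \left(16256 - 4826\right)\right) + 1898 = \left(3376 + 11430\right) + 1898 = 14806 + 1898 = 16704$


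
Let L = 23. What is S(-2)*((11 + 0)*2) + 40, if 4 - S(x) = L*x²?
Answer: -1896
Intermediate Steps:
S(x) = 4 - 23*x²
S(-2)*((11 + 0)*2) + 40 = (4 - 23*(-2)²)*((11 + 0)*2) + 40 = (4 - 23*4)*(11*2) + 40 = (4 - 92)*22 + 40 = -88*22 + 40 = -1936 + 40 = -1896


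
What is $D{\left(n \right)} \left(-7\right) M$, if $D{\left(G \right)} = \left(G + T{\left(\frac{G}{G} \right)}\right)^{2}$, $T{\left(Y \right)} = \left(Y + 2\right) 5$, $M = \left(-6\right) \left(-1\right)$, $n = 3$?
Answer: $-13608$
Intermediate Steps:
$M = 6$
$T{\left(Y \right)} = 10 + 5 Y$ ($T{\left(Y \right)} = \left(2 + Y\right) 5 = 10 + 5 Y$)
$D{\left(G \right)} = \left(15 + G\right)^{2}$ ($D{\left(G \right)} = \left(G + \left(10 + 5 \frac{G}{G}\right)\right)^{2} = \left(G + \left(10 + 5 \cdot 1\right)\right)^{2} = \left(G + \left(10 + 5\right)\right)^{2} = \left(G + 15\right)^{2} = \left(15 + G\right)^{2}$)
$D{\left(n \right)} \left(-7\right) M = \left(15 + 3\right)^{2} \left(-7\right) 6 = 18^{2} \left(-7\right) 6 = 324 \left(-7\right) 6 = \left(-2268\right) 6 = -13608$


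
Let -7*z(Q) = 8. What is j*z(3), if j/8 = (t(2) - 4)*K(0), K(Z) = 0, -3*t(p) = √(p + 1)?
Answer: 0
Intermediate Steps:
z(Q) = -8/7 (z(Q) = -⅐*8 = -8/7)
t(p) = -√(1 + p)/3 (t(p) = -√(p + 1)/3 = -√(1 + p)/3)
j = 0 (j = 8*((-√(1 + 2)/3 - 4)*0) = 8*((-√3/3 - 4)*0) = 8*((-4 - √3/3)*0) = 8*0 = 0)
j*z(3) = 0*(-8/7) = 0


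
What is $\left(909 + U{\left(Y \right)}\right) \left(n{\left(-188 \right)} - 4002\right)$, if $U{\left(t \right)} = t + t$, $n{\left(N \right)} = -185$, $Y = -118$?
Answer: $-2817851$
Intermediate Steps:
$U{\left(t \right)} = 2 t$
$\left(909 + U{\left(Y \right)}\right) \left(n{\left(-188 \right)} - 4002\right) = \left(909 + 2 \left(-118\right)\right) \left(-185 - 4002\right) = \left(909 - 236\right) \left(-185 - 4002\right) = 673 \left(-4187\right) = -2817851$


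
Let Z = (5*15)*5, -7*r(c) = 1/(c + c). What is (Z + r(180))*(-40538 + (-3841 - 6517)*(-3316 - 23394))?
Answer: 14522620837131/140 ≈ 1.0373e+11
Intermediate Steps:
r(c) = -1/(14*c) (r(c) = -1/(7*(c + c)) = -1/(2*c)/7 = -1/(14*c))
Z = 375 (Z = 75*5 = 375)
(Z + r(180))*(-40538 + (-3841 - 6517)*(-3316 - 23394)) = (375 - 1/14/180)*(-40538 + (-3841 - 6517)*(-3316 - 23394)) = (375 - 1/14*1/180)*(-40538 - 10358*(-26710)) = (375 - 1/2520)*(-40538 + 276662180) = (944999/2520)*276621642 = 14522620837131/140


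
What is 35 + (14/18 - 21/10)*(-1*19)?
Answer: 5411/90 ≈ 60.122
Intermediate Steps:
35 + (14/18 - 21/10)*(-1*19) = 35 + (14*(1/18) - 21*⅒)*(-19) = 35 + (7/9 - 21/10)*(-19) = 35 - 119/90*(-19) = 35 + 2261/90 = 5411/90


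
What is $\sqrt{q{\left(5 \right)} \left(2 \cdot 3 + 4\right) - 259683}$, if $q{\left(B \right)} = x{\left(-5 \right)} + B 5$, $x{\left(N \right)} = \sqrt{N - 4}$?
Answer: $\sqrt{-259433 + 30 i} \approx 0.029 + 509.35 i$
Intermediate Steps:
$x{\left(N \right)} = \sqrt{-4 + N}$
$q{\left(B \right)} = 3 i + 5 B$ ($q{\left(B \right)} = \sqrt{-4 - 5} + B 5 = \sqrt{-9} + 5 B = 3 i + 5 B$)
$\sqrt{q{\left(5 \right)} \left(2 \cdot 3 + 4\right) - 259683} = \sqrt{\left(3 i + 5 \cdot 5\right) \left(2 \cdot 3 + 4\right) - 259683} = \sqrt{\left(3 i + 25\right) \left(6 + 4\right) - 259683} = \sqrt{\left(25 + 3 i\right) 10 - 259683} = \sqrt{\left(250 + 30 i\right) - 259683} = \sqrt{-259433 + 30 i}$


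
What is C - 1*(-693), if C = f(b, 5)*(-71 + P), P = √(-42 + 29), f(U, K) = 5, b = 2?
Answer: 338 + 5*I*√13 ≈ 338.0 + 18.028*I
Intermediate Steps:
P = I*√13 (P = √(-13) = I*√13 ≈ 3.6056*I)
C = -355 + 5*I*√13 (C = 5*(-71 + I*√13) = -355 + 5*I*√13 ≈ -355.0 + 18.028*I)
C - 1*(-693) = (-355 + 5*I*√13) - 1*(-693) = (-355 + 5*I*√13) + 693 = 338 + 5*I*√13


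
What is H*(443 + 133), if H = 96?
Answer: 55296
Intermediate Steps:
H*(443 + 133) = 96*(443 + 133) = 96*576 = 55296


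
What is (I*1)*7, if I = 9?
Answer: 63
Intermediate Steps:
(I*1)*7 = (9*1)*7 = 9*7 = 63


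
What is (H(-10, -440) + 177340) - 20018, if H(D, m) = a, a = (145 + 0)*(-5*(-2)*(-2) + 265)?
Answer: 192847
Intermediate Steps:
a = 35525 (a = 145*(10*(-2) + 265) = 145*(-20 + 265) = 145*245 = 35525)
H(D, m) = 35525
(H(-10, -440) + 177340) - 20018 = (35525 + 177340) - 20018 = 212865 - 20018 = 192847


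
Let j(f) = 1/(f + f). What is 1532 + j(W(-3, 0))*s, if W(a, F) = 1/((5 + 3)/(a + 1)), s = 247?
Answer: 1038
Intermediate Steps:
W(a, F) = ⅛ + a/8 (W(a, F) = 1/(8/(1 + a)) = ⅛ + a/8)
j(f) = 1/(2*f)
1532 + j(W(-3, 0))*s = 1532 + (1/(2*(⅛ + (⅛)*(-3))))*247 = 1532 + (1/(2*(⅛ - 3/8)))*247 = 1532 + (1/(2*(-¼)))*247 = 1532 + ((½)*(-4))*247 = 1532 - 2*247 = 1532 - 494 = 1038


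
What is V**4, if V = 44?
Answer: 3748096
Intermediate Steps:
V**4 = 44**4 = 3748096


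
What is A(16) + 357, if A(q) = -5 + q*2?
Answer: 384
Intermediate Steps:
A(q) = -5 + 2*q
A(16) + 357 = (-5 + 2*16) + 357 = (-5 + 32) + 357 = 27 + 357 = 384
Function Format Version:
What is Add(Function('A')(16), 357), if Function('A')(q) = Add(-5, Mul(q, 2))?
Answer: 384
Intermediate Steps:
Function('A')(q) = Add(-5, Mul(2, q))
Add(Function('A')(16), 357) = Add(Add(-5, Mul(2, 16)), 357) = Add(Add(-5, 32), 357) = Add(27, 357) = 384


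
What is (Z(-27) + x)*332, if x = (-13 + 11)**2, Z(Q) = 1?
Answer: 1660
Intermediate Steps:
x = 4 (x = (-2)**2 = 4)
(Z(-27) + x)*332 = (1 + 4)*332 = 5*332 = 1660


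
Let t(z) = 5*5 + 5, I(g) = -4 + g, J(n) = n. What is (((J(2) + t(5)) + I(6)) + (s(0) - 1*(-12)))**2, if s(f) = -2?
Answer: 1936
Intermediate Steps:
t(z) = 30 (t(z) = 25 + 5 = 30)
(((J(2) + t(5)) + I(6)) + (s(0) - 1*(-12)))**2 = (((2 + 30) + (-4 + 6)) + (-2 - 1*(-12)))**2 = ((32 + 2) + (-2 + 12))**2 = (34 + 10)**2 = 44**2 = 1936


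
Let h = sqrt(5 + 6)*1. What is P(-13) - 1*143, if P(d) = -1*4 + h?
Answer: -147 + sqrt(11) ≈ -143.68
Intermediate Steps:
h = sqrt(11) (h = sqrt(11)*1 = sqrt(11) ≈ 3.3166)
P(d) = -4 + sqrt(11) (P(d) = -1*4 + sqrt(11) = -4 + sqrt(11))
P(-13) - 1*143 = (-4 + sqrt(11)) - 1*143 = (-4 + sqrt(11)) - 143 = -147 + sqrt(11)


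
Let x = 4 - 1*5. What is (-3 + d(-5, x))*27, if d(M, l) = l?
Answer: -108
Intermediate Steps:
x = -1 (x = 4 - 5 = -1)
(-3 + d(-5, x))*27 = (-3 - 1)*27 = -4*27 = -108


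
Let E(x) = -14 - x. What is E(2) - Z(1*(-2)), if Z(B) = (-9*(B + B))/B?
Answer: 2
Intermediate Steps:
Z(B) = -18 (Z(B) = (-18*B)/B = -18)
E(2) - Z(1*(-2)) = (-14 - 1*2) - 1*(-18) = (-14 - 2) + 18 = -16 + 18 = 2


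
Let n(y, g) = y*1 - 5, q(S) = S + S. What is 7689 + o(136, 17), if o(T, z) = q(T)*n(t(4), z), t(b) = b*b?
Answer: 10681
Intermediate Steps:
q(S) = 2*S
t(b) = b**2
n(y, g) = -5 + y (n(y, g) = y - 5 = -5 + y)
o(T, z) = 22*T (o(T, z) = (2*T)*(-5 + 4**2) = (2*T)*(-5 + 16) = (2*T)*11 = 22*T)
7689 + o(136, 17) = 7689 + 22*136 = 7689 + 2992 = 10681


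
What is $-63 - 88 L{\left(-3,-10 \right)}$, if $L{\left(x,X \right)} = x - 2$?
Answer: $377$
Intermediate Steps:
$L{\left(x,X \right)} = -2 + x$
$-63 - 88 L{\left(-3,-10 \right)} = -63 - 88 \left(-2 - 3\right) = -63 - -440 = -63 + 440 = 377$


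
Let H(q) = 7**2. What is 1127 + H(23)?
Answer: 1176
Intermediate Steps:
H(q) = 49
1127 + H(23) = 1127 + 49 = 1176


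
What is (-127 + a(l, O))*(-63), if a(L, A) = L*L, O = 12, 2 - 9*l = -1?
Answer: 7994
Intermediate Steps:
l = 1/3 (l = 2/9 - 1/9*(-1) = 2/9 + 1/9 = 1/3 ≈ 0.33333)
a(L, A) = L**2
(-127 + a(l, O))*(-63) = (-127 + (1/3)**2)*(-63) = (-127 + 1/9)*(-63) = -1142/9*(-63) = 7994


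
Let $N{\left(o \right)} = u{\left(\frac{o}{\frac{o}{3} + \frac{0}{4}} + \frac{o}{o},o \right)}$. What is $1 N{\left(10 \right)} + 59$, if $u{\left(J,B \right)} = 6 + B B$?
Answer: $165$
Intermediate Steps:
$u{\left(J,B \right)} = 6 + B^{2}$
$N{\left(o \right)} = 6 + o^{2}$
$1 N{\left(10 \right)} + 59 = 1 \left(6 + 10^{2}\right) + 59 = 1 \left(6 + 100\right) + 59 = 1 \cdot 106 + 59 = 106 + 59 = 165$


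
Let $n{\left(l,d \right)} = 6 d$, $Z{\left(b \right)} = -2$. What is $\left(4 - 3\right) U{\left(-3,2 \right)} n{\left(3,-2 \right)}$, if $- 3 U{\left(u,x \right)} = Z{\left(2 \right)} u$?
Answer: $24$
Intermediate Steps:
$U{\left(u,x \right)} = \frac{2 u}{3}$ ($U{\left(u,x \right)} = - \frac{\left(-2\right) u}{3} = \frac{2 u}{3}$)
$\left(4 - 3\right) U{\left(-3,2 \right)} n{\left(3,-2 \right)} = \left(4 - 3\right) \frac{2}{3} \left(-3\right) 6 \left(-2\right) = 1 \left(-2\right) \left(-12\right) = \left(-2\right) \left(-12\right) = 24$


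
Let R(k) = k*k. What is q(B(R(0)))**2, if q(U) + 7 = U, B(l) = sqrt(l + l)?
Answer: 49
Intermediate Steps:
R(k) = k**2
B(l) = sqrt(2)*sqrt(l) (B(l) = sqrt(2*l) = sqrt(2)*sqrt(l))
q(U) = -7 + U
q(B(R(0)))**2 = (-7 + sqrt(2)*sqrt(0**2))**2 = (-7 + sqrt(2)*sqrt(0))**2 = (-7 + sqrt(2)*0)**2 = (-7 + 0)**2 = (-7)**2 = 49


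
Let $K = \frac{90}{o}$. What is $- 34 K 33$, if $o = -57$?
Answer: $\frac{33660}{19} \approx 1771.6$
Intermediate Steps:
$K = - \frac{30}{19}$ ($K = \frac{90}{-57} = 90 \left(- \frac{1}{57}\right) = - \frac{30}{19} \approx -1.5789$)
$- 34 K 33 = \left(-34\right) \left(- \frac{30}{19}\right) 33 = \frac{1020}{19} \cdot 33 = \frac{33660}{19}$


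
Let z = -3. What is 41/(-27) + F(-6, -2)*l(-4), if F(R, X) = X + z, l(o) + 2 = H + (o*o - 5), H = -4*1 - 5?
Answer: -41/27 ≈ -1.5185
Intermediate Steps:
H = -9 (H = -4 - 5 = -9)
l(o) = -16 + o² (l(o) = -2 + (-9 + (o*o - 5)) = -2 + (-9 + (o² - 5)) = -2 + (-9 + (-5 + o²)) = -2 + (-14 + o²) = -16 + o²)
F(R, X) = -3 + X (F(R, X) = X - 3 = -3 + X)
41/(-27) + F(-6, -2)*l(-4) = 41/(-27) + (-3 - 2)*(-16 + (-4)²) = 41*(-1/27) - 5*(-16 + 16) = -41/27 - 5*0 = -41/27 + 0 = -41/27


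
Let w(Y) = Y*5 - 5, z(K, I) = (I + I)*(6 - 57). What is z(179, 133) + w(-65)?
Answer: -13896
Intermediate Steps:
z(K, I) = -102*I (z(K, I) = (2*I)*(-51) = -102*I)
w(Y) = -5 + 5*Y (w(Y) = 5*Y - 5 = -5 + 5*Y)
z(179, 133) + w(-65) = -102*133 + (-5 + 5*(-65)) = -13566 + (-5 - 325) = -13566 - 330 = -13896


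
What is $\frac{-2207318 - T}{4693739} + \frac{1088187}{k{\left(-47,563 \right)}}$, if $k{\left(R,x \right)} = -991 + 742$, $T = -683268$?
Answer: $- \frac{1702681749881}{389580337} \approx -4370.6$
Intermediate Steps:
$k{\left(R,x \right)} = -249$
$\frac{-2207318 - T}{4693739} + \frac{1088187}{k{\left(-47,563 \right)}} = \frac{-2207318 - -683268}{4693739} + \frac{1088187}{-249} = \left(-2207318 + 683268\right) \frac{1}{4693739} + 1088187 \left(- \frac{1}{249}\right) = \left(-1524050\right) \frac{1}{4693739} - \frac{362729}{83} = - \frac{1524050}{4693739} - \frac{362729}{83} = - \frac{1702681749881}{389580337}$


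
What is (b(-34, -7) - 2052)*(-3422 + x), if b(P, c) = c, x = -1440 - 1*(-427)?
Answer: 9131665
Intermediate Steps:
x = -1013 (x = -1440 + 427 = -1013)
(b(-34, -7) - 2052)*(-3422 + x) = (-7 - 2052)*(-3422 - 1013) = -2059*(-4435) = 9131665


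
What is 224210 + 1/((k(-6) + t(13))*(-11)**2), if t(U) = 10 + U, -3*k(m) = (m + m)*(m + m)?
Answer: 678235249/3025 ≈ 2.2421e+5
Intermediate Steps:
k(m) = -4*m**2/3 (k(m) = -(m + m)*(m + m)/3 = -2*m*2*m/3 = -4*m**2/3)
224210 + 1/((k(-6) + t(13))*(-11)**2) = 224210 + 1/((-4/3*(-6)**2 + (10 + 13))*(-11)**2) = 224210 + 1/((-4/3*36 + 23)*121) = 224210 + 1/((-48 + 23)*121) = 224210 + 1/(-25*121) = 224210 + 1/(-3025) = 224210 - 1/3025 = 678235249/3025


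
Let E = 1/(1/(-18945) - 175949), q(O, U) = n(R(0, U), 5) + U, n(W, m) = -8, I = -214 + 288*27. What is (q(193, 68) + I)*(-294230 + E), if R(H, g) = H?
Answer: -3737724722955576575/1666676903 ≈ -2.2426e+9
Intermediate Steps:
I = 7562 (I = -214 + 7776 = 7562)
q(O, U) = -8 + U
E = -18945/3333353806 (E = 1/(-1/18945 - 175949) = 1/(-3333353806/18945) = -18945/3333353806 ≈ -5.6835e-6)
(q(193, 68) + I)*(-294230 + E) = ((-8 + 68) + 7562)*(-294230 - 18945/3333353806) = (60 + 7562)*(-980772690358325/3333353806) = 7622*(-980772690358325/3333353806) = -3737724722955576575/1666676903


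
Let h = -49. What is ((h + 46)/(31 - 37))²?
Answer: ¼ ≈ 0.25000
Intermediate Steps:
((h + 46)/(31 - 37))² = ((-49 + 46)/(31 - 37))² = (-3/(-6))² = (-3*(-⅙))² = (½)² = ¼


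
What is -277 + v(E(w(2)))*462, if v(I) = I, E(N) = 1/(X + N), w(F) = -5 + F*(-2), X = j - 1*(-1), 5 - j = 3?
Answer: -354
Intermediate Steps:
j = 2 (j = 5 - 1*3 = 5 - 3 = 2)
X = 3 (X = 2 - 1*(-1) = 2 + 1 = 3)
w(F) = -5 - 2*F
E(N) = 1/(3 + N)
-277 + v(E(w(2)))*462 = -277 + 462/(3 + (-5 - 2*2)) = -277 + 462/(3 + (-5 - 4)) = -277 + 462/(3 - 9) = -277 + 462/(-6) = -277 - ⅙*462 = -277 - 77 = -354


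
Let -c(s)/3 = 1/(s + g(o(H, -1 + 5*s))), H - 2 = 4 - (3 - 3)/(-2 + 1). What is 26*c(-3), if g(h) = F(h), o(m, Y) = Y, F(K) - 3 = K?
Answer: 39/8 ≈ 4.8750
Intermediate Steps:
F(K) = 3 + K
H = 6 (H = 2 + (4 - (3 - 3)/(-2 + 1)) = 2 + (4 - 0/(-1)) = 2 + (4 - 0*(-1)) = 2 + (4 - 1*0) = 2 + (4 + 0) = 2 + 4 = 6)
g(h) = 3 + h
c(s) = -3/(2 + 6*s) (c(s) = -3/(s + (3 + (-1 + 5*s))) = -3/(s + (2 + 5*s)) = -3/(2 + 6*s))
26*c(-3) = 26*(-3/(2 + 6*(-3))) = 26*(-3/(2 - 18)) = 26*(-3/(-16)) = 26*(-3*(-1/16)) = 26*(3/16) = 39/8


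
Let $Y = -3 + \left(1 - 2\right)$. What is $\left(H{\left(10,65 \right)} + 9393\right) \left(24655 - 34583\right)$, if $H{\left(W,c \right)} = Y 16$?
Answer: $-92618312$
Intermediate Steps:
$Y = -4$ ($Y = -3 - 1 = -4$)
$H{\left(W,c \right)} = -64$ ($H{\left(W,c \right)} = \left(-4\right) 16 = -64$)
$\left(H{\left(10,65 \right)} + 9393\right) \left(24655 - 34583\right) = \left(-64 + 9393\right) \left(24655 - 34583\right) = 9329 \left(-9928\right) = -92618312$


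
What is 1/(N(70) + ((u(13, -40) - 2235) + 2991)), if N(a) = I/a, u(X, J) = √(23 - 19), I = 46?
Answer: 35/26553 ≈ 0.0013181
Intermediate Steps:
u(X, J) = 2 (u(X, J) = √4 = 2)
N(a) = 46/a
1/(N(70) + ((u(13, -40) - 2235) + 2991)) = 1/(46/70 + ((2 - 2235) + 2991)) = 1/(46*(1/70) + (-2233 + 2991)) = 1/(23/35 + 758) = 1/(26553/35) = 35/26553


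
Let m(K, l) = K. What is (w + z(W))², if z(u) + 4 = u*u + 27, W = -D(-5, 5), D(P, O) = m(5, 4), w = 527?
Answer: 330625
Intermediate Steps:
D(P, O) = 5
W = -5 (W = -1*5 = -5)
z(u) = 23 + u² (z(u) = -4 + (u*u + 27) = -4 + (u² + 27) = -4 + (27 + u²) = 23 + u²)
(w + z(W))² = (527 + (23 + (-5)²))² = (527 + (23 + 25))² = (527 + 48)² = 575² = 330625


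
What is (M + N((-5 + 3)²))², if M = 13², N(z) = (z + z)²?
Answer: 54289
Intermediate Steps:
N(z) = 4*z² (N(z) = (2*z)² = 4*z²)
M = 169
(M + N((-5 + 3)²))² = (169 + 4*((-5 + 3)²)²)² = (169 + 4*((-2)²)²)² = (169 + 4*4²)² = (169 + 4*16)² = (169 + 64)² = 233² = 54289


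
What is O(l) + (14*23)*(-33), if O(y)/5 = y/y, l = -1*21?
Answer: -10621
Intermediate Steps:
l = -21
O(y) = 5 (O(y) = 5*(y/y) = 5*1 = 5)
O(l) + (14*23)*(-33) = 5 + (14*23)*(-33) = 5 + 322*(-33) = 5 - 10626 = -10621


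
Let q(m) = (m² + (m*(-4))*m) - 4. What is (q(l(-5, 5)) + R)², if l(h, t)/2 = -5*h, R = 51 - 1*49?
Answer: 56280004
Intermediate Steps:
R = 2 (R = 51 - 49 = 2)
l(h, t) = -10*h (l(h, t) = 2*(-5*h) = -10*h)
q(m) = -4 - 3*m² (q(m) = (m² + (-4*m)*m) - 4 = (m² - 4*m²) - 4 = -3*m² - 4 = -4 - 3*m²)
(q(l(-5, 5)) + R)² = ((-4 - 3*(-10*(-5))²) + 2)² = ((-4 - 3*50²) + 2)² = ((-4 - 3*2500) + 2)² = ((-4 - 7500) + 2)² = (-7504 + 2)² = (-7502)² = 56280004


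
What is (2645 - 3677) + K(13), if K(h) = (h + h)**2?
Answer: -356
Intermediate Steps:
K(h) = 4*h**2 (K(h) = (2*h)**2 = 4*h**2)
(2645 - 3677) + K(13) = (2645 - 3677) + 4*13**2 = -1032 + 4*169 = -1032 + 676 = -356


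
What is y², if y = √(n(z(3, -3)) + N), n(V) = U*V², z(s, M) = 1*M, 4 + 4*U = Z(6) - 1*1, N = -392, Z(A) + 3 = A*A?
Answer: -329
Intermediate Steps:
Z(A) = -3 + A² (Z(A) = -3 + A*A = -3 + A²)
U = 7 (U = -1 + ((-3 + 6²) - 1*1)/4 = -1 + ((-3 + 36) - 1)/4 = -1 + (33 - 1)/4 = -1 + (¼)*32 = -1 + 8 = 7)
z(s, M) = M
n(V) = 7*V²
y = I*√329 (y = √(7*(-3)² - 392) = √(7*9 - 392) = √(63 - 392) = √(-329) = I*√329 ≈ 18.138*I)
y² = (I*√329)² = -329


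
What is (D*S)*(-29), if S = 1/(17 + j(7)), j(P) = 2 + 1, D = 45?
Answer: -261/4 ≈ -65.250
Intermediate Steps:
j(P) = 3
S = 1/20 (S = 1/(17 + 3) = 1/20 ≈ 0.050000)
(D*S)*(-29) = (45*(1/20))*(-29) = (9/4)*(-29) = -261/4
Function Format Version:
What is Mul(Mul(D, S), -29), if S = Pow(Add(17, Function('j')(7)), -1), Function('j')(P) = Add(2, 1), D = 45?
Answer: Rational(-261, 4) ≈ -65.250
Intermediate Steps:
Function('j')(P) = 3
S = Rational(1, 20) (S = Pow(Add(17, 3), -1) = Pow(20, -1) = Rational(1, 20) ≈ 0.050000)
Mul(Mul(D, S), -29) = Mul(Mul(45, Rational(1, 20)), -29) = Mul(Rational(9, 4), -29) = Rational(-261, 4)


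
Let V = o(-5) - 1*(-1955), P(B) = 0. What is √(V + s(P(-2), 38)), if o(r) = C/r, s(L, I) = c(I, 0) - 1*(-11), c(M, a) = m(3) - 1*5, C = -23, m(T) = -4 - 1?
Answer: √49015/5 ≈ 44.279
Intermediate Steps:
m(T) = -5
c(M, a) = -10 (c(M, a) = -5 - 1*5 = -5 - 5 = -10)
s(L, I) = 1 (s(L, I) = -10 - 1*(-11) = -10 + 11 = 1)
o(r) = -23/r
V = 9798/5 (V = -23/(-5) - 1*(-1955) = -23*(-⅕) + 1955 = 23/5 + 1955 = 9798/5 ≈ 1959.6)
√(V + s(P(-2), 38)) = √(9798/5 + 1) = √(9803/5) = √49015/5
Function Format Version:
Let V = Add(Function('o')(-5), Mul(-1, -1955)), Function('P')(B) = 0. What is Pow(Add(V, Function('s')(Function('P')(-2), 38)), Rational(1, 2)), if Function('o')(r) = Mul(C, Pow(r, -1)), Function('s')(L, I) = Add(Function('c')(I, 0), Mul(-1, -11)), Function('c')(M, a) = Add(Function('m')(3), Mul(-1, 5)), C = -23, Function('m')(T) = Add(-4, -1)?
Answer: Mul(Rational(1, 5), Pow(49015, Rational(1, 2))) ≈ 44.279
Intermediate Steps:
Function('m')(T) = -5
Function('c')(M, a) = -10 (Function('c')(M, a) = Add(-5, Mul(-1, 5)) = Add(-5, -5) = -10)
Function('s')(L, I) = 1 (Function('s')(L, I) = Add(-10, Mul(-1, -11)) = Add(-10, 11) = 1)
Function('o')(r) = Mul(-23, Pow(r, -1))
V = Rational(9798, 5) (V = Add(Mul(-23, Pow(-5, -1)), Mul(-1, -1955)) = Add(Mul(-23, Rational(-1, 5)), 1955) = Add(Rational(23, 5), 1955) = Rational(9798, 5) ≈ 1959.6)
Pow(Add(V, Function('s')(Function('P')(-2), 38)), Rational(1, 2)) = Pow(Add(Rational(9798, 5), 1), Rational(1, 2)) = Pow(Rational(9803, 5), Rational(1, 2)) = Mul(Rational(1, 5), Pow(49015, Rational(1, 2)))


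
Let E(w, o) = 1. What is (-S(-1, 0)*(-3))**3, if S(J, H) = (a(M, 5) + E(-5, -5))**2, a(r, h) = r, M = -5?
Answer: 110592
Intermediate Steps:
S(J, H) = 16 (S(J, H) = (-5 + 1)**2 = (-4)**2 = 16)
(-S(-1, 0)*(-3))**3 = (-1*16*(-3))**3 = (-16*(-3))**3 = 48**3 = 110592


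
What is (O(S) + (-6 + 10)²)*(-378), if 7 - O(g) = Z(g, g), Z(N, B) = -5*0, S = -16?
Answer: -8694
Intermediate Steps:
Z(N, B) = 0
O(g) = 7 (O(g) = 7 - 1*0 = 7 + 0 = 7)
(O(S) + (-6 + 10)²)*(-378) = (7 + (-6 + 10)²)*(-378) = (7 + 4²)*(-378) = (7 + 16)*(-378) = 23*(-378) = -8694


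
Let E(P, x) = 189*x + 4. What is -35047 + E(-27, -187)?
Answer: -70386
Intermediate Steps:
E(P, x) = 4 + 189*x
-35047 + E(-27, -187) = -35047 + (4 + 189*(-187)) = -35047 + (4 - 35343) = -35047 - 35339 = -70386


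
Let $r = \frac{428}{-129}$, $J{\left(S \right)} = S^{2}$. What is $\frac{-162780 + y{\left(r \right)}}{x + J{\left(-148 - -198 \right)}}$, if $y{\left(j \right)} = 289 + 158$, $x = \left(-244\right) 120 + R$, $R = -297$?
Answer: $\frac{162333}{27077} \approx 5.9952$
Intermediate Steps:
$x = -29577$ ($x = \left(-244\right) 120 - 297 = -29280 - 297 = -29577$)
$r = - \frac{428}{129}$ ($r = 428 \left(- \frac{1}{129}\right) = - \frac{428}{129} \approx -3.3178$)
$y{\left(j \right)} = 447$
$\frac{-162780 + y{\left(r \right)}}{x + J{\left(-148 - -198 \right)}} = \frac{-162780 + 447}{-29577 + \left(-148 - -198\right)^{2}} = - \frac{162333}{-29577 + \left(-148 + 198\right)^{2}} = - \frac{162333}{-29577 + 50^{2}} = - \frac{162333}{-29577 + 2500} = - \frac{162333}{-27077} = \left(-162333\right) \left(- \frac{1}{27077}\right) = \frac{162333}{27077}$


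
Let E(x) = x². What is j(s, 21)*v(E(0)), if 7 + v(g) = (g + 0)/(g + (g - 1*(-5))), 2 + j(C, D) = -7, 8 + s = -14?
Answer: 63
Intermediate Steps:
s = -22 (s = -8 - 14 = -22)
j(C, D) = -9 (j(C, D) = -2 - 7 = -9)
v(g) = -7 + g/(5 + 2*g) (v(g) = -7 + (g + 0)/(g + (g - 1*(-5))) = -7 + g/(g + (g + 5)) = -7 + g/(g + (5 + g)) = -7 + g/(5 + 2*g))
j(s, 21)*v(E(0)) = -9*(-35 - 13*0²)/(5 + 2*0²) = -9*(-35 - 13*0)/(5 + 2*0) = -9*(-35 + 0)/(5 + 0) = -9*(-35)/5 = -9*(-7) = 63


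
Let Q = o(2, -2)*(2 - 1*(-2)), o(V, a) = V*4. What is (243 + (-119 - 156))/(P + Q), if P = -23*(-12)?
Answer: -8/77 ≈ -0.10390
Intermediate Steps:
P = 276
o(V, a) = 4*V
Q = 32 (Q = (4*2)*(2 - 1*(-2)) = 8*(2 + 2) = 8*4 = 32)
(243 + (-119 - 156))/(P + Q) = (243 + (-119 - 156))/(276 + 32) = (243 - 275)/308 = -32*1/308 = -8/77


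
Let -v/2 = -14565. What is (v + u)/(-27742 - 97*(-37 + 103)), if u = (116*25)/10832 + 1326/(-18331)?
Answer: -1446033036407/1694920042112 ≈ -0.85316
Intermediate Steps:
v = 29130 (v = -2*(-14565) = 29130)
u = 9699167/49640348 (u = 2900*(1/10832) + 1326*(-1/18331) = 725/2708 - 1326/18331 = 9699167/49640348 ≈ 0.19539)
(v + u)/(-27742 - 97*(-37 + 103)) = (29130 + 9699167/49640348)/(-27742 - 97*(-37 + 103)) = 1446033036407/(49640348*(-27742 - 97*66)) = 1446033036407/(49640348*(-27742 - 6402)) = (1446033036407/49640348)/(-34144) = (1446033036407/49640348)*(-1/34144) = -1446033036407/1694920042112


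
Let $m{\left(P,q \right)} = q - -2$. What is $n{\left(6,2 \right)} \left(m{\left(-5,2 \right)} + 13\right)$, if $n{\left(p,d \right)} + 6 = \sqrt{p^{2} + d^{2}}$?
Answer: $-102 + 34 \sqrt{10} \approx 5.5174$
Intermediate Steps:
$m{\left(P,q \right)} = 2 + q$ ($m{\left(P,q \right)} = q + 2 = 2 + q$)
$n{\left(p,d \right)} = -6 + \sqrt{d^{2} + p^{2}}$ ($n{\left(p,d \right)} = -6 + \sqrt{p^{2} + d^{2}} = -6 + \sqrt{d^{2} + p^{2}}$)
$n{\left(6,2 \right)} \left(m{\left(-5,2 \right)} + 13\right) = \left(-6 + \sqrt{2^{2} + 6^{2}}\right) \left(\left(2 + 2\right) + 13\right) = \left(-6 + \sqrt{4 + 36}\right) \left(4 + 13\right) = \left(-6 + \sqrt{40}\right) 17 = \left(-6 + 2 \sqrt{10}\right) 17 = -102 + 34 \sqrt{10}$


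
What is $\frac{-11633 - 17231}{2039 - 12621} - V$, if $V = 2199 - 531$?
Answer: $- \frac{800996}{481} \approx -1665.3$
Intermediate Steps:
$V = 1668$ ($V = 2199 - 531 = 1668$)
$\frac{-11633 - 17231}{2039 - 12621} - V = \frac{-11633 - 17231}{2039 - 12621} - 1668 = - \frac{28864}{2039 - 12621} - 1668 = - \frac{28864}{-10582} - 1668 = \left(-28864\right) \left(- \frac{1}{10582}\right) - 1668 = \frac{1312}{481} - 1668 = - \frac{800996}{481}$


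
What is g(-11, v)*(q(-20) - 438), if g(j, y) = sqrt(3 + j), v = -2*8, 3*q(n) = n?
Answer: -2668*I*sqrt(2)/3 ≈ -1257.7*I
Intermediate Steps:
q(n) = n/3
v = -16
g(-11, v)*(q(-20) - 438) = sqrt(3 - 11)*((1/3)*(-20) - 438) = sqrt(-8)*(-20/3 - 438) = (2*I*sqrt(2))*(-1334/3) = -2668*I*sqrt(2)/3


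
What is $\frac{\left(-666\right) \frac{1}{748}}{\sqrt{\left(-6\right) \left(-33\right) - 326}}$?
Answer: $\frac{333 i \sqrt{2}}{5984} \approx 0.078699 i$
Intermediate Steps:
$\frac{\left(-666\right) \frac{1}{748}}{\sqrt{\left(-6\right) \left(-33\right) - 326}} = \frac{\left(-666\right) \frac{1}{748}}{\sqrt{198 - 326}} = - \frac{333}{374 \sqrt{-128}} = - \frac{333}{374 \cdot 8 i \sqrt{2}} = - \frac{333 \left(- \frac{i \sqrt{2}}{16}\right)}{374} = \frac{333 i \sqrt{2}}{5984}$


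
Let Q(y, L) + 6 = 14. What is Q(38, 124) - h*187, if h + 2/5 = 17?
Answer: -15481/5 ≈ -3096.2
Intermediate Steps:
h = 83/5 (h = -⅖ + 17 = 83/5 ≈ 16.600)
Q(y, L) = 8 (Q(y, L) = -6 + 14 = 8)
Q(38, 124) - h*187 = 8 - 83*187/5 = 8 - 1*15521/5 = 8 - 15521/5 = -15481/5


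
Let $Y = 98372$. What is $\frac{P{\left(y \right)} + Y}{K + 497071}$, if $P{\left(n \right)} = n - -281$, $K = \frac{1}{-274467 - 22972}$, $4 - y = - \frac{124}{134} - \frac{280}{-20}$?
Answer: $\frac{1965816884777}{9905836178256} \approx 0.19845$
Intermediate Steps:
$y = - \frac{608}{67}$ ($y = 4 - \left(- \frac{124}{134} - \frac{280}{-20}\right) = 4 - \left(\left(-124\right) \frac{1}{134} - -14\right) = 4 - \left(- \frac{62}{67} + 14\right) = 4 - \frac{876}{67} = - \frac{608}{67} \approx -9.0746$)
$K = - \frac{1}{297439}$ ($K = \frac{1}{-297439} = - \frac{1}{297439} \approx -3.362 \cdot 10^{-6}$)
$P{\left(n \right)} = 281 + n$ ($P{\left(n \right)} = n + 281 = 281 + n$)
$\frac{P{\left(y \right)} + Y}{K + 497071} = \frac{\left(281 - \frac{608}{67}\right) + 98372}{- \frac{1}{297439} + 497071} = \frac{\frac{18219}{67} + 98372}{\frac{147848301168}{297439}} = \frac{6609143}{67} \cdot \frac{297439}{147848301168} = \frac{1965816884777}{9905836178256}$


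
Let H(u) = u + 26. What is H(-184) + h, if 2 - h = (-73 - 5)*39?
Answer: 2886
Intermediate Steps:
H(u) = 26 + u
h = 3044 (h = 2 - (-73 - 5)*39 = 2 - (-78)*39 = 2 - 1*(-3042) = 2 + 3042 = 3044)
H(-184) + h = (26 - 184) + 3044 = -158 + 3044 = 2886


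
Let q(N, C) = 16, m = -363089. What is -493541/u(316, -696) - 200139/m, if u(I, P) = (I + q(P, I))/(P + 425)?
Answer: 48563078954527/120545548 ≈ 4.0286e+5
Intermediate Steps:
u(I, P) = (16 + I)/(425 + P) (u(I, P) = (I + 16)/(P + 425) = (16 + I)/(425 + P))
-493541/u(316, -696) - 200139/m = -493541*(425 - 696)/(16 + 316) - 200139/(-363089) = -493541/(332/(-271)) - 200139*(-1/363089) = -493541/((-1/271*332)) + 200139/363089 = -493541/(-332/271) + 200139/363089 = -493541*(-271/332) + 200139/363089 = 133749611/332 + 200139/363089 = 48563078954527/120545548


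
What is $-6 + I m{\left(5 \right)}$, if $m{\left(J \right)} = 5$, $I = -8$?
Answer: $-46$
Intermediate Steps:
$-6 + I m{\left(5 \right)} = -6 - 40 = -46$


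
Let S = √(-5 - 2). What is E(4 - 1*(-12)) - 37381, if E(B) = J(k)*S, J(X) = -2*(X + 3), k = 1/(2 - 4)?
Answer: -37381 - 5*I*√7 ≈ -37381.0 - 13.229*I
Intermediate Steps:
k = -½ (k = 1/(-2) = -½ ≈ -0.50000)
J(X) = -6 - 2*X (J(X) = -2*(3 + X) = -6 - 2*X)
S = I*√7 (S = √(-7) = I*√7 ≈ 2.6458*I)
E(B) = -5*I*√7 (E(B) = (-6 - 2*(-½))*(I*√7) = (-6 + 1)*(I*√7) = -5*I*√7)
E(4 - 1*(-12)) - 37381 = -5*I*√7 - 37381 = -37381 - 5*I*√7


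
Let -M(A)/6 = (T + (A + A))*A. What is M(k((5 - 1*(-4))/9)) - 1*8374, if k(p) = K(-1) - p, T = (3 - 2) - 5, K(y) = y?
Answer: -8470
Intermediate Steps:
T = -4 (T = 1 - 5 = -4)
k(p) = -1 - p
M(A) = -6*A*(-4 + 2*A) (M(A) = -6*(-4 + (A + A))*A = -6*(-4 + 2*A)*A = -6*A*(-4 + 2*A))
M(k((5 - 1*(-4))/9)) - 1*8374 = 12*(-1 - (5 - 1*(-4))/9)*(2 - (-1 - (5 - 1*(-4))/9)) - 1*8374 = 12*(-1 - (5 + 4)/9)*(2 - (-1 - (5 + 4)/9)) - 8374 = 12*(-1 - 9/9)*(2 - (-1 - 9/9)) - 8374 = 12*(-1 - 1*1)*(2 - (-1 - 1*1)) - 8374 = 12*(-1 - 1)*(2 - (-1 - 1)) - 8374 = 12*(-2)*(2 - 1*(-2)) - 8374 = 12*(-2)*(2 + 2) - 8374 = 12*(-2)*4 - 8374 = -96 - 8374 = -8470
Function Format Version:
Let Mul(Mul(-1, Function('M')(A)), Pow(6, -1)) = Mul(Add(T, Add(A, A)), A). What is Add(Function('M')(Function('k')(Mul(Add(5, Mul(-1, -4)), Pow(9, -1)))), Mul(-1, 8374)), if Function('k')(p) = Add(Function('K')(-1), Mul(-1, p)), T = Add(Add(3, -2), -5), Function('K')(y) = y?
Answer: -8470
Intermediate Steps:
T = -4 (T = Add(1, -5) = -4)
Function('k')(p) = Add(-1, Mul(-1, p))
Function('M')(A) = Mul(-6, A, Add(-4, Mul(2, A))) (Function('M')(A) = Mul(-6, Mul(Add(-4, Add(A, A)), A)) = Mul(-6, Mul(Add(-4, Mul(2, A)), A)) = Mul(-6, Mul(A, Add(-4, Mul(2, A)))) = Mul(-6, A, Add(-4, Mul(2, A))))
Add(Function('M')(Function('k')(Mul(Add(5, Mul(-1, -4)), Pow(9, -1)))), Mul(-1, 8374)) = Add(Mul(12, Add(-1, Mul(-1, Mul(Add(5, Mul(-1, -4)), Pow(9, -1)))), Add(2, Mul(-1, Add(-1, Mul(-1, Mul(Add(5, Mul(-1, -4)), Pow(9, -1))))))), Mul(-1, 8374)) = Add(Mul(12, Add(-1, Mul(-1, Mul(Add(5, 4), Rational(1, 9)))), Add(2, Mul(-1, Add(-1, Mul(-1, Mul(Add(5, 4), Rational(1, 9))))))), -8374) = Add(Mul(12, Add(-1, Mul(-1, Mul(9, Rational(1, 9)))), Add(2, Mul(-1, Add(-1, Mul(-1, Mul(9, Rational(1, 9))))))), -8374) = Add(Mul(12, Add(-1, Mul(-1, 1)), Add(2, Mul(-1, Add(-1, Mul(-1, 1))))), -8374) = Add(Mul(12, Add(-1, -1), Add(2, Mul(-1, Add(-1, -1)))), -8374) = Add(Mul(12, -2, Add(2, Mul(-1, -2))), -8374) = Add(Mul(12, -2, Add(2, 2)), -8374) = Add(Mul(12, -2, 4), -8374) = Add(-96, -8374) = -8470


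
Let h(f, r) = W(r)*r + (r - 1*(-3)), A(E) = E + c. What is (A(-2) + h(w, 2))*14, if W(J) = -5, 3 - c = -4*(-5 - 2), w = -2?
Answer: -448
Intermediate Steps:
c = -25 (c = 3 - (-4)*(-5 - 2) = 3 - (-4)*(-7) = 3 - 1*28 = 3 - 28 = -25)
A(E) = -25 + E (A(E) = E - 25 = -25 + E)
h(f, r) = 3 - 4*r (h(f, r) = -5*r + (r - 1*(-3)) = -5*r + (r + 3) = -5*r + (3 + r) = 3 - 4*r)
(A(-2) + h(w, 2))*14 = ((-25 - 2) + (3 - 4*2))*14 = (-27 + (3 - 8))*14 = (-27 - 5)*14 = -32*14 = -448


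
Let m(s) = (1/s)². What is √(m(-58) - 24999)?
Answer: I*√84096635/58 ≈ 158.11*I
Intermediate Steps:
m(s) = s⁻²
√(m(-58) - 24999) = √((-58)⁻² - 24999) = √(1/3364 - 24999) = √(-84096635/3364) = I*√84096635/58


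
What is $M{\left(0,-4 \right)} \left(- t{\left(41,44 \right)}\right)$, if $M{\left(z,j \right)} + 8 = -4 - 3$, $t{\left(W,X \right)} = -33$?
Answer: $-495$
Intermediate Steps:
$M{\left(z,j \right)} = -15$ ($M{\left(z,j \right)} = -8 - 7 = -15$)
$M{\left(0,-4 \right)} \left(- t{\left(41,44 \right)}\right) = - 15 \left(\left(-1\right) \left(-33\right)\right) = \left(-15\right) 33 = -495$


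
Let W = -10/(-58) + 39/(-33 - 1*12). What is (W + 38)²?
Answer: 263347984/189225 ≈ 1391.7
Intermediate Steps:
W = -302/435 (W = -10*(-1/58) + 39/(-33 - 12) = 5/29 + 39/(-45) = 5/29 + 39*(-1/45) = 5/29 - 13/15 = -302/435 ≈ -0.69425)
(W + 38)² = (-302/435 + 38)² = (16228/435)² = 263347984/189225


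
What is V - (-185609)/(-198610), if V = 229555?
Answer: 45591732941/198610 ≈ 2.2955e+5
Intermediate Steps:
V - (-185609)/(-198610) = 229555 - (-185609)/(-198610) = 229555 - (-185609)*(-1)/198610 = 229555 - 1*185609/198610 = 229555 - 185609/198610 = 45591732941/198610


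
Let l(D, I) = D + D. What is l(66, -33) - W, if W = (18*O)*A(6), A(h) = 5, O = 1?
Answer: 42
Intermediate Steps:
l(D, I) = 2*D
W = 90 (W = (18*1)*5 = 18*5 = 90)
l(66, -33) - W = 2*66 - 1*90 = 132 - 90 = 42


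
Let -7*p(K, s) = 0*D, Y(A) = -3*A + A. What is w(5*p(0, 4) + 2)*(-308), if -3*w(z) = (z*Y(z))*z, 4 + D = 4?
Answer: -4928/3 ≈ -1642.7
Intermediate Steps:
D = 0 (D = -4 + 4 = 0)
Y(A) = -2*A
p(K, s) = 0 (p(K, s) = -0*0 = -⅐*0 = 0)
w(z) = 2*z³/3 (w(z) = -z*(-2*z)*z/3 = -(-2*z²)*z/3 = -(-2)*z³/3 = 2*z³/3)
w(5*p(0, 4) + 2)*(-308) = (2*(5*0 + 2)³/3)*(-308) = (2*(0 + 2)³/3)*(-308) = ((⅔)*2³)*(-308) = ((⅔)*8)*(-308) = (16/3)*(-308) = -4928/3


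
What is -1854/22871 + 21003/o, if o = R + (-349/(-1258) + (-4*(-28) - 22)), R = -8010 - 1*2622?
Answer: -628879190052/303303469177 ≈ -2.0734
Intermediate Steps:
R = -10632 (R = -8010 - 2622 = -10632)
o = -13261487/1258 (o = -10632 + (-349/(-1258) + (-4*(-28) - 22)) = -10632 + (-349*(-1/1258) + (112 - 22)) = -10632 + (349/1258 + 90) = -10632 + 113569/1258 = -13261487/1258 ≈ -10542.)
-1854/22871 + 21003/o = -1854/22871 + 21003/(-13261487/1258) = -1854*1/22871 + 21003*(-1258/13261487) = -1854/22871 - 26421774/13261487 = -628879190052/303303469177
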